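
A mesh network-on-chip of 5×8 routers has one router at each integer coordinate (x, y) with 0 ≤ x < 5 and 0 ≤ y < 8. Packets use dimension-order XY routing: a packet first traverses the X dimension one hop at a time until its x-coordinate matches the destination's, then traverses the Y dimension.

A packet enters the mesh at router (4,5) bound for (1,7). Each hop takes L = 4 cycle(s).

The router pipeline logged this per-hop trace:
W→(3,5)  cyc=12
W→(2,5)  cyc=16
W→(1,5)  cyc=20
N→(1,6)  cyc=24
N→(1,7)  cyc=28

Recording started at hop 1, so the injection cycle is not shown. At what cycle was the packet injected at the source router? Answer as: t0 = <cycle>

The first recorded entry is hop 1 at cycle 12.
So t0 = 12 − 1·4 = 8.

t0 = 8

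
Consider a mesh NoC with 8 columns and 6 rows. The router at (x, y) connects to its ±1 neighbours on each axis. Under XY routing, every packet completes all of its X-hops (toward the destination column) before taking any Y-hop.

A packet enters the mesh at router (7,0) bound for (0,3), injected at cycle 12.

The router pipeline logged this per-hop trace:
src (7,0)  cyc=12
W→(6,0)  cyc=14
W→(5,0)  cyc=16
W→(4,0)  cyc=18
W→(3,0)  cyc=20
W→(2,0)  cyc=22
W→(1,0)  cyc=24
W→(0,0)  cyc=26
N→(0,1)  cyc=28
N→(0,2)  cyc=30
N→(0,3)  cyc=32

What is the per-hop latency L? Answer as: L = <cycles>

Between hops 0 and 1 the cycle counter advances 14 − 12 = 2.
That increment is L by definition: L = 2.

L = 2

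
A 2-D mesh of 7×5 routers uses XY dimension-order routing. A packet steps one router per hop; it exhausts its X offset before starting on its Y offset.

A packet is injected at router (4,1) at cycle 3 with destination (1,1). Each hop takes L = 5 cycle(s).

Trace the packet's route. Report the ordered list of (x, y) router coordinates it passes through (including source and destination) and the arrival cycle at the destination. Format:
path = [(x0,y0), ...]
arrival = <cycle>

  0. router=(4,1) cycle=3 (inject)
  1. router=(3,1) cycle=8 dir=W
  2. router=(2,1) cycle=13 dir=W
  3. router=(1,1) cycle=18 dir=W

path = [(4,1), (3,1), (2,1), (1,1)]
arrival = 18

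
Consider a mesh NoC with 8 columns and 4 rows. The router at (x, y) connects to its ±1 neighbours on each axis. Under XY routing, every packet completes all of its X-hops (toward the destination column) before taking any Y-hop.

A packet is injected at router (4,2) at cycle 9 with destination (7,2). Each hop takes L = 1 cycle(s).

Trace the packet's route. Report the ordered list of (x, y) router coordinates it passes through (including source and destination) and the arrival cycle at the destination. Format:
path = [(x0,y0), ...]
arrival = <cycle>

src (4,2)  cyc=9
E→(5,2)  cyc=10
E→(6,2)  cyc=11
E→(7,2)  cyc=12

path = [(4,2), (5,2), (6,2), (7,2)]
arrival = 12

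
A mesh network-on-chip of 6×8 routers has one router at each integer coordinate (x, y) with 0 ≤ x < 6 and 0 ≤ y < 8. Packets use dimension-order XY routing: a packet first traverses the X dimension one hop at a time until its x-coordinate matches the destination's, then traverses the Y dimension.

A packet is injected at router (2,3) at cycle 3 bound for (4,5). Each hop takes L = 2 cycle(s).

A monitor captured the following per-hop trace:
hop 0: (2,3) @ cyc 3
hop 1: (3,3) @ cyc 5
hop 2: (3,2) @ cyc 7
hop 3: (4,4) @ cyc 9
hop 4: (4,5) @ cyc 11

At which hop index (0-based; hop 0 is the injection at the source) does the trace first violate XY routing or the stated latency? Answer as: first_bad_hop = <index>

first_bad_hop = 2

[1] (+1,+0) / 2c ⇒ ok
[2] (+0,-1) / 2c ⇒ BAD: Y-move but x=3≠4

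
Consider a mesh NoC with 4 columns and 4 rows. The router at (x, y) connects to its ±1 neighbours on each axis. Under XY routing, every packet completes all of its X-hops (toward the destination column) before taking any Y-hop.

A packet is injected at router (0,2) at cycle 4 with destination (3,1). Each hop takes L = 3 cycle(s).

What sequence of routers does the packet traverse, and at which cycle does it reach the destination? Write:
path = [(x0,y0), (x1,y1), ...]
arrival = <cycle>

  0. router=(0,2) cycle=4 (inject)
  1. router=(1,2) cycle=7 dir=E
  2. router=(2,2) cycle=10 dir=E
  3. router=(3,2) cycle=13 dir=E
  4. router=(3,1) cycle=16 dir=S

path = [(0,2), (1,2), (2,2), (3,2), (3,1)]
arrival = 16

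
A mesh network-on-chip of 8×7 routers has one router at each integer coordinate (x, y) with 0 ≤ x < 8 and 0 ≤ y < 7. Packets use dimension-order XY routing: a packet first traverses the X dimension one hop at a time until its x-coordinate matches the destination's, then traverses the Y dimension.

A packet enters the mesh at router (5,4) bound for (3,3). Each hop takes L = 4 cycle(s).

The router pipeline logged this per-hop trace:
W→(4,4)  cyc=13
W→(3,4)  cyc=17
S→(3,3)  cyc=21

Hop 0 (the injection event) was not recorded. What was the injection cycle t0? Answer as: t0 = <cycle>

t0 = 9

The first recorded entry is hop 1 at cycle 13.
Therefore t0 = 13 − L = 9.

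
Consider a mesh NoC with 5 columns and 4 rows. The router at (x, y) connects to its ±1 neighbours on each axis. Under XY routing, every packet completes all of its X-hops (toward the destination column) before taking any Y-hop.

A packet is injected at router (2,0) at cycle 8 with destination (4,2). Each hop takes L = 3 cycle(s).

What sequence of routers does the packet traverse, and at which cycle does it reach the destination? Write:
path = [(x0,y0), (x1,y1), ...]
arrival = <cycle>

  0. router=(2,0) cycle=8 (inject)
  1. router=(3,0) cycle=11 dir=E
  2. router=(4,0) cycle=14 dir=E
  3. router=(4,1) cycle=17 dir=N
  4. router=(4,2) cycle=20 dir=N

path = [(2,0), (3,0), (4,0), (4,1), (4,2)]
arrival = 20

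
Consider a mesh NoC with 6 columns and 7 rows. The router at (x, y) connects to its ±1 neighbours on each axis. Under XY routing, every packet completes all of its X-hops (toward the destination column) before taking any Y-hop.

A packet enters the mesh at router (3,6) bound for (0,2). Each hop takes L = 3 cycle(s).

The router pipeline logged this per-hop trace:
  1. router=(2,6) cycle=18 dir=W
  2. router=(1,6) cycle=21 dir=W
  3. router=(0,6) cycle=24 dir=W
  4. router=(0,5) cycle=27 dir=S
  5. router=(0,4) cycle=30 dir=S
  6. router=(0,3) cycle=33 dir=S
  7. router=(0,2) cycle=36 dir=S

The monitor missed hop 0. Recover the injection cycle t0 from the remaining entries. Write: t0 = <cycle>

The first recorded entry is hop 1 at cycle 18.
t0 = cyc[1] − L = 18 − 3 = 15.

t0 = 15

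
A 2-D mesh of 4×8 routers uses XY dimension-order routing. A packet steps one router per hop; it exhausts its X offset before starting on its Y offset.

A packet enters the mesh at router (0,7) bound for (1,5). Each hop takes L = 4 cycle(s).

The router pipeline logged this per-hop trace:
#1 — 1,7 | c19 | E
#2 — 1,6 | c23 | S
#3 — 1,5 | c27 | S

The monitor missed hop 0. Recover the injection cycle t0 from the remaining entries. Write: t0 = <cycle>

t0 = 15

The first recorded entry is hop 1 at cycle 19.
Subtract one hop: t0 = 19 − 4 = 15.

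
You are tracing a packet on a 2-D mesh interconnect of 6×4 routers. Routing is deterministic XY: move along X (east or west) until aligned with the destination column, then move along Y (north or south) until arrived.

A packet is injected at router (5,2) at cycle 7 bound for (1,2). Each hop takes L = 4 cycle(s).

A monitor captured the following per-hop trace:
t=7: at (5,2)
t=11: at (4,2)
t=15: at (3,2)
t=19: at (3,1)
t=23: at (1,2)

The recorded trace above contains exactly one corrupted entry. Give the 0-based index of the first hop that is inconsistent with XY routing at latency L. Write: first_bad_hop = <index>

first_bad_hop = 3

  1: Δx=-1 Δy=+0 Δt=4 [ok]
  2: Δx=-1 Δy=+0 Δt=4 [ok]
  3: Δx=+0 Δy=-1 Δt=4 [BAD: Y-move but x=3≠1]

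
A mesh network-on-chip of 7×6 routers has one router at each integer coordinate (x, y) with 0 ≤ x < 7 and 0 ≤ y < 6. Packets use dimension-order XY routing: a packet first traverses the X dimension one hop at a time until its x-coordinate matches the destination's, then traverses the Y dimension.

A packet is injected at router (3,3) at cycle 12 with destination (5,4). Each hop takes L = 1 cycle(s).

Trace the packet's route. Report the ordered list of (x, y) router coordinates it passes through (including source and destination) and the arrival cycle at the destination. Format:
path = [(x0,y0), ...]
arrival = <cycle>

path = [(3,3), (4,3), (5,3), (5,4)]
arrival = 15

[0] x=3 y=3 t=12
[1] x=4 y=3 t=13 →E
[2] x=5 y=3 t=14 →E
[3] x=5 y=4 t=15 →N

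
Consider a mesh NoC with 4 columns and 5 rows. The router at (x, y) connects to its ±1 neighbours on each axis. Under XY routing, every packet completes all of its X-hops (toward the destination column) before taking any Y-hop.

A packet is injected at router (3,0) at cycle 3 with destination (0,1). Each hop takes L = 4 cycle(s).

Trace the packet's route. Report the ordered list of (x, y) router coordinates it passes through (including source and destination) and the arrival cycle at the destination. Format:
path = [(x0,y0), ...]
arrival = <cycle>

path = [(3,0), (2,0), (1,0), (0,0), (0,1)]
arrival = 19

hop 0: (3,0) @ cyc 3
hop 1: (2,0) @ cyc 7  [W]
hop 2: (1,0) @ cyc 11  [W]
hop 3: (0,0) @ cyc 15  [W]
hop 4: (0,1) @ cyc 19  [N]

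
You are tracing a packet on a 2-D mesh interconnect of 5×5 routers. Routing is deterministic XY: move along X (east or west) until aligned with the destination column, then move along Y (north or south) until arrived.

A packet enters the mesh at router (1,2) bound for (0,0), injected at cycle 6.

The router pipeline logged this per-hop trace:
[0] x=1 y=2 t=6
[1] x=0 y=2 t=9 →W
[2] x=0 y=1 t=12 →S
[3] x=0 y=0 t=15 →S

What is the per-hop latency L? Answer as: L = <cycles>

L = 3

From hop 0 (6) to hop 1 (9): +3 cycles.
One hop costs L cycles, so L = 3.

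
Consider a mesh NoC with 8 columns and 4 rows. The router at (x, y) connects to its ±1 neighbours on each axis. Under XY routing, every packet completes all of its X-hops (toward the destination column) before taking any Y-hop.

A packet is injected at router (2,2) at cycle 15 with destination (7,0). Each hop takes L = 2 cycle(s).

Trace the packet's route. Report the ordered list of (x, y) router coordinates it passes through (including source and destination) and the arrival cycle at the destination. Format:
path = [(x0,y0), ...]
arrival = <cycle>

t=15: at (2,2)
t=17: at (3,2) after E
t=19: at (4,2) after E
t=21: at (5,2) after E
t=23: at (6,2) after E
t=25: at (7,2) after E
t=27: at (7,1) after S
t=29: at (7,0) after S

path = [(2,2), (3,2), (4,2), (5,2), (6,2), (7,2), (7,1), (7,0)]
arrival = 29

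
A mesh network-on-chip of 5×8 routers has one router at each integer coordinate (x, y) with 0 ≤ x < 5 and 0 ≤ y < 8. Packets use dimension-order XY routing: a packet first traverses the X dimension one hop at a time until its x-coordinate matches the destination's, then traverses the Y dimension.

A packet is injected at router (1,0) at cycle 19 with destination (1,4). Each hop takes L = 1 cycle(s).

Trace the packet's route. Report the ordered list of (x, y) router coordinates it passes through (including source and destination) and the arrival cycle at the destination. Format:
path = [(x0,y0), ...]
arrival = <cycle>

path = [(1,0), (1,1), (1,2), (1,3), (1,4)]
arrival = 23

src (1,0)  cyc=19
N→(1,1)  cyc=20
N→(1,2)  cyc=21
N→(1,3)  cyc=22
N→(1,4)  cyc=23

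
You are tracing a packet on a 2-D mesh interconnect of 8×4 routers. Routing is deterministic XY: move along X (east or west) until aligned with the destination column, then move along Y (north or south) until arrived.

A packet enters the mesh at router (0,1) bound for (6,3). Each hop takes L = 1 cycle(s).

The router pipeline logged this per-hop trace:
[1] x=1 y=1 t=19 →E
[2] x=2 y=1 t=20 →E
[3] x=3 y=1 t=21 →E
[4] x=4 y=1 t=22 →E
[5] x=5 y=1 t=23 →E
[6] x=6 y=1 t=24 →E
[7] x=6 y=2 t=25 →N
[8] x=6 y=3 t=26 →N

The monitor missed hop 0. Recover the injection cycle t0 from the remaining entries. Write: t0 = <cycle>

At hop 1 the cycle is 19; in general cyc_k = t0 + kL.
So t0 = 19 − 1·1 = 18.

t0 = 18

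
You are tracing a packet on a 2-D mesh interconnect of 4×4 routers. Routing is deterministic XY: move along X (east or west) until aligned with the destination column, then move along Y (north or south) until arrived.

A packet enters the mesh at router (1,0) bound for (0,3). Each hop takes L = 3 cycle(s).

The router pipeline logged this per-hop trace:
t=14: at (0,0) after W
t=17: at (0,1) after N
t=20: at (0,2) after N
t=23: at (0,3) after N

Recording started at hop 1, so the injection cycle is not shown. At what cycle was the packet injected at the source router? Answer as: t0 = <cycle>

t0 = 11

Hop 1 reached at cycle 14; hop k is at t0 + k·L.
Subtract one hop: t0 = 14 − 3 = 11.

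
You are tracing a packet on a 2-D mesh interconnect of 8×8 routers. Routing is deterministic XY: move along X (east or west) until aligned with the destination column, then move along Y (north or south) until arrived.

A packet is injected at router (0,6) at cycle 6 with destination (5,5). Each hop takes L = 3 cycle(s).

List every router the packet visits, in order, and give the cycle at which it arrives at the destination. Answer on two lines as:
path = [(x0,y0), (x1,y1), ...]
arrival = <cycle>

hop 0: (0,6) @ cyc 6
hop 1: (1,6) @ cyc 9  [E]
hop 2: (2,6) @ cyc 12  [E]
hop 3: (3,6) @ cyc 15  [E]
hop 4: (4,6) @ cyc 18  [E]
hop 5: (5,6) @ cyc 21  [E]
hop 6: (5,5) @ cyc 24  [S]

path = [(0,6), (1,6), (2,6), (3,6), (4,6), (5,6), (5,5)]
arrival = 24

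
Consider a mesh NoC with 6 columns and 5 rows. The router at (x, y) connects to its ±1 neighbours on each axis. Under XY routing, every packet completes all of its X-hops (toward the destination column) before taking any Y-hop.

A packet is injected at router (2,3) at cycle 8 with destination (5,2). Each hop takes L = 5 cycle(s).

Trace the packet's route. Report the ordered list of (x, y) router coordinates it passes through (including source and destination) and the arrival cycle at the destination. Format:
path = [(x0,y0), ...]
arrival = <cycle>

path = [(2,3), (3,3), (4,3), (5,3), (5,2)]
arrival = 28

src (2,3)  cyc=8
E→(3,3)  cyc=13
E→(4,3)  cyc=18
E→(5,3)  cyc=23
S→(5,2)  cyc=28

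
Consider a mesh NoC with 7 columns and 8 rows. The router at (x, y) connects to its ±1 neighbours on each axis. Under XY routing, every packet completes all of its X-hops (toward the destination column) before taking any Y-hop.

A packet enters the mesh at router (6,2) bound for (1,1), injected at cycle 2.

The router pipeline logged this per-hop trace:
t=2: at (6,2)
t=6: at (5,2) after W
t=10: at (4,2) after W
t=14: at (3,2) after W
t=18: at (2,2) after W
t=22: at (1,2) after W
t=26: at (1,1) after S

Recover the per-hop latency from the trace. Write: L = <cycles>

Between hops 0 and 1 the cycle counter advances 6 − 2 = 4.
That increment is L by definition: L = 4.

L = 4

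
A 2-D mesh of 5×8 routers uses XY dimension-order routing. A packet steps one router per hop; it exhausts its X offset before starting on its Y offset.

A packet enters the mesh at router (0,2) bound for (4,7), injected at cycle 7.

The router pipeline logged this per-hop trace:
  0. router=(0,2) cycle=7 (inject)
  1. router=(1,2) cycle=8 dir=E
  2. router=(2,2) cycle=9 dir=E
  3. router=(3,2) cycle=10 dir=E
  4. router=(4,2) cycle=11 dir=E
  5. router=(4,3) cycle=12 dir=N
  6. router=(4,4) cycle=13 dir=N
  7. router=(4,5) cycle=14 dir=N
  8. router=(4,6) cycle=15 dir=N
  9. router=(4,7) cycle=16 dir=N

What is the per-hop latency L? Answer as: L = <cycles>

Δcyc across hop 0→1: 8 − 7 = 1.
That increment is L by definition: L = 1.

L = 1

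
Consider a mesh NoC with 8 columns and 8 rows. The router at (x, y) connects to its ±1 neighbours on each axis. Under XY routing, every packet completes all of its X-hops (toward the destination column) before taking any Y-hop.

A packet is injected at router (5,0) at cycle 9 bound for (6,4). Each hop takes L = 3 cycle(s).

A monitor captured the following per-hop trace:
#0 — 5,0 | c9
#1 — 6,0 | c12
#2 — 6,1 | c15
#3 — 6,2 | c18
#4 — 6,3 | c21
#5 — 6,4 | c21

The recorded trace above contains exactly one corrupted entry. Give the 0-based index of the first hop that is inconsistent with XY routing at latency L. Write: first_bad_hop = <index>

check 1→ d=(1,0) cyc+3: ok
check 2→ d=(0,1) cyc+3: ok
check 3→ d=(0,1) cyc+3: ok
check 4→ d=(0,1) cyc+3: ok
check 5→ d=(0,1) cyc+0: BAD: Δcyc=0≠L

first_bad_hop = 5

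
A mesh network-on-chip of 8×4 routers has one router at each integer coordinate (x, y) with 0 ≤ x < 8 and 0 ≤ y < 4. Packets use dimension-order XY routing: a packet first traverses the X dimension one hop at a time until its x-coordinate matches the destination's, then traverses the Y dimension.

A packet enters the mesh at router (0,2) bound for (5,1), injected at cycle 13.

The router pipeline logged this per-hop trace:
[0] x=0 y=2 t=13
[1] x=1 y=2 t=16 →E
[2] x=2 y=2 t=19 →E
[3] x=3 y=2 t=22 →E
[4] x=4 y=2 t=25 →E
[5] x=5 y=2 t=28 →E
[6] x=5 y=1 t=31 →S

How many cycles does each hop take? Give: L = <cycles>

Δcyc across hop 0→1: 16 − 13 = 3.
Per-hop latency L = Δcyc = 3.

L = 3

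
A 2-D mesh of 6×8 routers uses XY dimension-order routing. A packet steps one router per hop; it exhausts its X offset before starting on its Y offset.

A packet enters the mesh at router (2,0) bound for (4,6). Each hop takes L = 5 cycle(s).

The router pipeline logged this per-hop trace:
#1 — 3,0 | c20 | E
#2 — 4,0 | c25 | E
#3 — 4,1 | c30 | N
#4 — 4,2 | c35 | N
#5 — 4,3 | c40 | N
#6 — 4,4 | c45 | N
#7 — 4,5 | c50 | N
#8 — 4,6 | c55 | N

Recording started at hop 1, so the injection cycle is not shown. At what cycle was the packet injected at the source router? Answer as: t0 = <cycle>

Hop 1 reached at cycle 20; hop k is at t0 + k·L.
Subtract one hop: t0 = 20 − 5 = 15.

t0 = 15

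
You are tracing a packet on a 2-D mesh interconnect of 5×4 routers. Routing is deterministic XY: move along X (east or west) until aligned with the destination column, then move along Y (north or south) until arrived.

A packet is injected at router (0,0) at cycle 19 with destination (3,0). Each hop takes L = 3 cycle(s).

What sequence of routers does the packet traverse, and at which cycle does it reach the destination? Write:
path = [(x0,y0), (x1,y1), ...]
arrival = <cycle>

path = [(0,0), (1,0), (2,0), (3,0)]
arrival = 28

t=19: at (0,0)
t=22: at (1,0) after E
t=25: at (2,0) after E
t=28: at (3,0) after E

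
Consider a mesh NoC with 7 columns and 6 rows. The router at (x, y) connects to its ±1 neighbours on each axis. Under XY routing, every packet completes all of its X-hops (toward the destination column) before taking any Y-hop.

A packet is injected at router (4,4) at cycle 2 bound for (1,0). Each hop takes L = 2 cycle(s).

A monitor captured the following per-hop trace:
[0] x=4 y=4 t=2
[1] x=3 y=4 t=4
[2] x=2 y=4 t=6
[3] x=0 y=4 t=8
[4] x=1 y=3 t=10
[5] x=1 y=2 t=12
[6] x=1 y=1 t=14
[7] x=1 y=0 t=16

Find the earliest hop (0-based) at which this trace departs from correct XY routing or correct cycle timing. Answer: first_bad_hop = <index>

first_bad_hop = 3

hop 1: step (-1,+0), +2 cyc — ok
hop 2: step (-1,+0), +2 cyc — ok
hop 3: step (-2,+0), +2 cyc — BAD: non-unit step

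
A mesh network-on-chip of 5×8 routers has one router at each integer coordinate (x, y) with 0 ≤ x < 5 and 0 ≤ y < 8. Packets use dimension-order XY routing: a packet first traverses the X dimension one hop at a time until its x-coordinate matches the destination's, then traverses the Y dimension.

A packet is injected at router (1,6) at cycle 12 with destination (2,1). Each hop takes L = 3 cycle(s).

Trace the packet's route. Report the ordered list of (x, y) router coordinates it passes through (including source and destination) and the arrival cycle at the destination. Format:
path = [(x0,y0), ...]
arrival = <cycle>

path = [(1,6), (2,6), (2,5), (2,4), (2,3), (2,2), (2,1)]
arrival = 30

[0] x=1 y=6 t=12
[1] x=2 y=6 t=15 →E
[2] x=2 y=5 t=18 →S
[3] x=2 y=4 t=21 →S
[4] x=2 y=3 t=24 →S
[5] x=2 y=2 t=27 →S
[6] x=2 y=1 t=30 →S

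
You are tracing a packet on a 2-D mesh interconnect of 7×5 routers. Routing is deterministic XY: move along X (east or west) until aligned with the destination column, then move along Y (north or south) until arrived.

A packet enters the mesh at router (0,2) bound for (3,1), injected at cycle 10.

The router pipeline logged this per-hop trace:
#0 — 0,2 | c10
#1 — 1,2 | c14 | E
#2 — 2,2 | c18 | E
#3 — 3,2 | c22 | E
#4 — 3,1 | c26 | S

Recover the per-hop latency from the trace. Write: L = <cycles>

L = 4

From hop 0 (10) to hop 1 (14): +4 cycles.
That increment is L by definition: L = 4.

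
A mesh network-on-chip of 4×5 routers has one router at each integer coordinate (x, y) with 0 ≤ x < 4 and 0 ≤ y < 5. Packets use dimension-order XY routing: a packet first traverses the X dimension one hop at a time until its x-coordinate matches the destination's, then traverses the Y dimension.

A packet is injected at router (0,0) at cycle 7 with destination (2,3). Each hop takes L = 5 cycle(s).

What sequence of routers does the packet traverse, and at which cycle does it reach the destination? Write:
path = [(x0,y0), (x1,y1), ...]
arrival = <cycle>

path = [(0,0), (1,0), (2,0), (2,1), (2,2), (2,3)]
arrival = 32

t=7: at (0,0)
t=12: at (1,0) after E
t=17: at (2,0) after E
t=22: at (2,1) after N
t=27: at (2,2) after N
t=32: at (2,3) after N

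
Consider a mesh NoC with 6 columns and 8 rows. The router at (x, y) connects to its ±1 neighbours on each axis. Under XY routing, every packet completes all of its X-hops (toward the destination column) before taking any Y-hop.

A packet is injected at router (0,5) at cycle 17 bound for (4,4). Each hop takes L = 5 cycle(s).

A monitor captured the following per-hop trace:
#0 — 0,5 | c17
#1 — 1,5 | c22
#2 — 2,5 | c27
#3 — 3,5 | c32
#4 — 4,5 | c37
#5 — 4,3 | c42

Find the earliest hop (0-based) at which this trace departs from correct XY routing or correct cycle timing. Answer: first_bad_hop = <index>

first_bad_hop = 5

  1: Δx=+1 Δy=+0 Δt=5 [ok]
  2: Δx=+1 Δy=+0 Δt=5 [ok]
  3: Δx=+1 Δy=+0 Δt=5 [ok]
  4: Δx=+1 Δy=+0 Δt=5 [ok]
  5: Δx=+0 Δy=-2 Δt=5 [BAD: non-unit step]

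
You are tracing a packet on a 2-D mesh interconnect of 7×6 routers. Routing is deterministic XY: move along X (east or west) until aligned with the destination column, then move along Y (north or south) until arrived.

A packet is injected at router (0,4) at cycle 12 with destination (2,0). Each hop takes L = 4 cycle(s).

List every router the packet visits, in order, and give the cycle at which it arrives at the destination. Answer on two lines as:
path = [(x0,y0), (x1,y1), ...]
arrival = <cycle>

path = [(0,4), (1,4), (2,4), (2,3), (2,2), (2,1), (2,0)]
arrival = 36

  0. router=(0,4) cycle=12 (inject)
  1. router=(1,4) cycle=16 dir=E
  2. router=(2,4) cycle=20 dir=E
  3. router=(2,3) cycle=24 dir=S
  4. router=(2,2) cycle=28 dir=S
  5. router=(2,1) cycle=32 dir=S
  6. router=(2,0) cycle=36 dir=S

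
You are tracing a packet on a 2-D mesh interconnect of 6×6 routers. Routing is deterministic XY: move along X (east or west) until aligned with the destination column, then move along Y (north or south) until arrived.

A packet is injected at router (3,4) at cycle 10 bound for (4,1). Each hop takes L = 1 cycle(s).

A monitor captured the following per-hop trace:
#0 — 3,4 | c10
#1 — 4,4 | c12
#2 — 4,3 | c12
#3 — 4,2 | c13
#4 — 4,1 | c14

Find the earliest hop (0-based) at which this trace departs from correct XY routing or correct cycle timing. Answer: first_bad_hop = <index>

first_bad_hop = 1

hop 1: step (+1,+0), +2 cyc — BAD: Δcyc=2≠L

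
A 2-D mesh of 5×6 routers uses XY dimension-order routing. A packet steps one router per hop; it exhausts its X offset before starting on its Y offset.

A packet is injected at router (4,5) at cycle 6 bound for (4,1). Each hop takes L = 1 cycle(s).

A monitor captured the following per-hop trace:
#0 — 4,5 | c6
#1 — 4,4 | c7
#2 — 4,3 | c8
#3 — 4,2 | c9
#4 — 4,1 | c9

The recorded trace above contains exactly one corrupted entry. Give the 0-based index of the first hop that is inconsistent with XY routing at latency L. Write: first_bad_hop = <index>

[1] (+0,-1) / 1c ⇒ ok
[2] (+0,-1) / 1c ⇒ ok
[3] (+0,-1) / 1c ⇒ ok
[4] (+0,-1) / 0c ⇒ BAD: Δcyc=0≠L

first_bad_hop = 4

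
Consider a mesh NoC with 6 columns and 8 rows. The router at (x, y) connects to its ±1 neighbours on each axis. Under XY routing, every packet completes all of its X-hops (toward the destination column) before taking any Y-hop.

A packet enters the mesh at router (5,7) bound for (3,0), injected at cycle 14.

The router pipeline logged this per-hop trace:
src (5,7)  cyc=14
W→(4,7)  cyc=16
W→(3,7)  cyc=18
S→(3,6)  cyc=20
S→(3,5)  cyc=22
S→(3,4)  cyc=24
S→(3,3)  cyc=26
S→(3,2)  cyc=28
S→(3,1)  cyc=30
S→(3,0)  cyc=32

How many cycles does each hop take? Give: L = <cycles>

L = 2

Δcyc across hop 0→1: 16 − 14 = 2.
Per-hop latency L = Δcyc = 2.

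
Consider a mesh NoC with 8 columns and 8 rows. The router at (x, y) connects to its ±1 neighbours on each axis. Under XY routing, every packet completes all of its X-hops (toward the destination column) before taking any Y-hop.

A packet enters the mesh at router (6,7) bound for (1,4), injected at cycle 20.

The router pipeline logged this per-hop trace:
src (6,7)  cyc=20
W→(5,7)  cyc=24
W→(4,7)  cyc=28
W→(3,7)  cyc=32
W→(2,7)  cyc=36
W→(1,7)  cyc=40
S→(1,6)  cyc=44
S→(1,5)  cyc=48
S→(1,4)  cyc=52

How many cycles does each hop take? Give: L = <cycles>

L = 4

From hop 0 (20) to hop 1 (24): +4 cycles.
Per-hop latency L = Δcyc = 4.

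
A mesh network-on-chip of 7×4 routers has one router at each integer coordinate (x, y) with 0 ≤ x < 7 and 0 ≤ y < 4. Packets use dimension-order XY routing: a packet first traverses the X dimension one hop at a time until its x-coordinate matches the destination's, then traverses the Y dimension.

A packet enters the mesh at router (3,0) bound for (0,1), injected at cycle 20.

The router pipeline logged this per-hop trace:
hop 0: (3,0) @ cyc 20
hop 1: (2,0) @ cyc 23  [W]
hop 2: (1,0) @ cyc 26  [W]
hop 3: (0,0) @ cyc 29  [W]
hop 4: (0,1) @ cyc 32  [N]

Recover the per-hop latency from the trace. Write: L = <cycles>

L = 3

Δcyc across hop 0→1: 23 − 20 = 3.
That increment is L by definition: L = 3.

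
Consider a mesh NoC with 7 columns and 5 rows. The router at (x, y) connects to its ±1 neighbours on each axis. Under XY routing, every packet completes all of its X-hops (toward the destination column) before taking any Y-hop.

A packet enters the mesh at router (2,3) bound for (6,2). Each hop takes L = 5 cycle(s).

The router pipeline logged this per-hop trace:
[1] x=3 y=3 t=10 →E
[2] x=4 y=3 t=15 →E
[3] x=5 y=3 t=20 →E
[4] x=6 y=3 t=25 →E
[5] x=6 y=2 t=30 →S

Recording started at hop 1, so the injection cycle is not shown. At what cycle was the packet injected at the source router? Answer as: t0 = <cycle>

The first recorded entry is hop 1 at cycle 10.
Therefore t0 = 10 − L = 5.

t0 = 5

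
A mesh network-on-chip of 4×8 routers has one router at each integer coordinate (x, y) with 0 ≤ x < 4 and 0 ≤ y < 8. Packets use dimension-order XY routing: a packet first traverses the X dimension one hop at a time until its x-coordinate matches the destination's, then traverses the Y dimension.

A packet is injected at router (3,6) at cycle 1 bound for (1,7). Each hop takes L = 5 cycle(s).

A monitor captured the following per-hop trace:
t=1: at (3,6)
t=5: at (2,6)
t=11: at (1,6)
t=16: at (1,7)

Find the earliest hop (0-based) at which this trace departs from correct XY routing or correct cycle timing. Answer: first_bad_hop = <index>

first_bad_hop = 1

  1: Δx=-1 Δy=+0 Δt=4 [BAD: Δcyc=4≠L]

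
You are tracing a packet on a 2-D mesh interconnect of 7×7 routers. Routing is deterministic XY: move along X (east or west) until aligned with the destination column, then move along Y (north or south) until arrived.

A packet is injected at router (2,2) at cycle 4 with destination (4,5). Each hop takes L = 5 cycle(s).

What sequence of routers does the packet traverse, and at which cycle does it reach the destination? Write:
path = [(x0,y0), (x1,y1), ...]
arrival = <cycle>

path = [(2,2), (3,2), (4,2), (4,3), (4,4), (4,5)]
arrival = 29

src (2,2)  cyc=4
E→(3,2)  cyc=9
E→(4,2)  cyc=14
N→(4,3)  cyc=19
N→(4,4)  cyc=24
N→(4,5)  cyc=29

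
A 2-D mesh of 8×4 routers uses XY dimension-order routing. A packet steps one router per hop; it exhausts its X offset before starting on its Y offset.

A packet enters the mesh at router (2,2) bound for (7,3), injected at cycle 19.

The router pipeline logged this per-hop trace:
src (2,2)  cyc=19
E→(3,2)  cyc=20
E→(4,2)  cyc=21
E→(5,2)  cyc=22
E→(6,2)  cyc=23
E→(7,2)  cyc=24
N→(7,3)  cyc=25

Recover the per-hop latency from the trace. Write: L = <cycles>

L = 1

From hop 0 (19) to hop 1 (20): +1 cycles.
That increment is L by definition: L = 1.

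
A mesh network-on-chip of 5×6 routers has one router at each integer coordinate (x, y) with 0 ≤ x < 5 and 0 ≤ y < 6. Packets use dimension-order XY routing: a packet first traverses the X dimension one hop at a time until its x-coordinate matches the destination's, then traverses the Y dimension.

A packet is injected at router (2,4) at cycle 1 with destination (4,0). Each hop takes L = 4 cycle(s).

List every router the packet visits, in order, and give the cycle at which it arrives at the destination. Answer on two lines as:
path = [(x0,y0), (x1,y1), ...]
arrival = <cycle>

path = [(2,4), (3,4), (4,4), (4,3), (4,2), (4,1), (4,0)]
arrival = 25

hop 0: (2,4) @ cyc 1
hop 1: (3,4) @ cyc 5  [E]
hop 2: (4,4) @ cyc 9  [E]
hop 3: (4,3) @ cyc 13  [S]
hop 4: (4,2) @ cyc 17  [S]
hop 5: (4,1) @ cyc 21  [S]
hop 6: (4,0) @ cyc 25  [S]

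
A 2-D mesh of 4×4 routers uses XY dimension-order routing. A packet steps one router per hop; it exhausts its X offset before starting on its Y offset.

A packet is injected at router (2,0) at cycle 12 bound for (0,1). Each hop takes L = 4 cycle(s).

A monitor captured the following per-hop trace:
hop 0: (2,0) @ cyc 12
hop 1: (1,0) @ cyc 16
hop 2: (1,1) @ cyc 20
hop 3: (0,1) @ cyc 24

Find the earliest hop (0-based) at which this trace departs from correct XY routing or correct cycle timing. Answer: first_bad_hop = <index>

first_bad_hop = 2

[1] (-1,+0) / 4c ⇒ ok
[2] (+0,+1) / 4c ⇒ BAD: Y-move but x=1≠0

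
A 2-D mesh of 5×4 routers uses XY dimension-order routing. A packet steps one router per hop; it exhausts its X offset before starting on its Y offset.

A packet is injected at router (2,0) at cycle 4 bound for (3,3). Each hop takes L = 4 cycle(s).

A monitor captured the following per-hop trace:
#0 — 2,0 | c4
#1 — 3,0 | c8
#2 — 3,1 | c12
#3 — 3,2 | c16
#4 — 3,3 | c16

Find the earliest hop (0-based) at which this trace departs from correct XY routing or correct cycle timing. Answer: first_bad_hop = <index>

first_bad_hop = 4

  1: Δx=+1 Δy=+0 Δt=4 [ok]
  2: Δx=+0 Δy=+1 Δt=4 [ok]
  3: Δx=+0 Δy=+1 Δt=4 [ok]
  4: Δx=+0 Δy=+1 Δt=0 [BAD: Δcyc=0≠L]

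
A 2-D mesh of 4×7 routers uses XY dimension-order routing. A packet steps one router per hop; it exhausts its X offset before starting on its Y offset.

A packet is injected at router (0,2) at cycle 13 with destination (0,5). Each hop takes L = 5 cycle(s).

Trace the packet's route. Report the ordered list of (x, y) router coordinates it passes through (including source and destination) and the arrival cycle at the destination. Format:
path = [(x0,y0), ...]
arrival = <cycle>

path = [(0,2), (0,3), (0,4), (0,5)]
arrival = 28

  0. router=(0,2) cycle=13 (inject)
  1. router=(0,3) cycle=18 dir=N
  2. router=(0,4) cycle=23 dir=N
  3. router=(0,5) cycle=28 dir=N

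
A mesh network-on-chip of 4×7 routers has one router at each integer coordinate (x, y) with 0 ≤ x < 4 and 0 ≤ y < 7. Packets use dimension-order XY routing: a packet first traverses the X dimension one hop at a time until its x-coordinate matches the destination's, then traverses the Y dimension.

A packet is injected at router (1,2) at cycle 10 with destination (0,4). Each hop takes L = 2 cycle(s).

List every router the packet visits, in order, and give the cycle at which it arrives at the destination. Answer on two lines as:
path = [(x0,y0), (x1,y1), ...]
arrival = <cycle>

path = [(1,2), (0,2), (0,3), (0,4)]
arrival = 16

  0. router=(1,2) cycle=10 (inject)
  1. router=(0,2) cycle=12 dir=W
  2. router=(0,3) cycle=14 dir=N
  3. router=(0,4) cycle=16 dir=N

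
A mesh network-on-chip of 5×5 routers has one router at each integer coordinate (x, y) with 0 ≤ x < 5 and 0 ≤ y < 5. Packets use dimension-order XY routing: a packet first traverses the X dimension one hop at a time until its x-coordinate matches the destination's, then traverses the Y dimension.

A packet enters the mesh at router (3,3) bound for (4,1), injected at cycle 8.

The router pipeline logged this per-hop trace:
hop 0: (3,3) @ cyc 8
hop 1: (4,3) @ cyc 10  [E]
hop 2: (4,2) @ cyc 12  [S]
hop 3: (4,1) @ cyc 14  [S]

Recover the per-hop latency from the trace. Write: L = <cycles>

Between hops 0 and 1 the cycle counter advances 10 − 8 = 2.
One hop costs L cycles, so L = 2.

L = 2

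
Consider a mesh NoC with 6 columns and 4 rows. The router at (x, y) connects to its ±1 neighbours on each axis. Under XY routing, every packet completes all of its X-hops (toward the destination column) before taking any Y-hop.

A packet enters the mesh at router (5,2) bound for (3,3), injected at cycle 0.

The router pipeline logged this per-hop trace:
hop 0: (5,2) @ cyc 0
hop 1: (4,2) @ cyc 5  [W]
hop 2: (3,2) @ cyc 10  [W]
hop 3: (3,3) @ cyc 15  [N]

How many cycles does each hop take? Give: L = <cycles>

L = 5

From hop 0 (0) to hop 1 (5): +5 cycles.
Each hop adds L, hence L = 5.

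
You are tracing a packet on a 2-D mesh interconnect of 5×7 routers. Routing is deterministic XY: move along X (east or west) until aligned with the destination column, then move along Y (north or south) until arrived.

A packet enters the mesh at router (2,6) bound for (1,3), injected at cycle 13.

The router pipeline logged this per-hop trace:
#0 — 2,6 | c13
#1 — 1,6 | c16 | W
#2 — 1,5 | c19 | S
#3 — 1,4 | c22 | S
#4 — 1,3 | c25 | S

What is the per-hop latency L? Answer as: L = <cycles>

From hop 0 (13) to hop 1 (16): +3 cycles.
That increment is L by definition: L = 3.

L = 3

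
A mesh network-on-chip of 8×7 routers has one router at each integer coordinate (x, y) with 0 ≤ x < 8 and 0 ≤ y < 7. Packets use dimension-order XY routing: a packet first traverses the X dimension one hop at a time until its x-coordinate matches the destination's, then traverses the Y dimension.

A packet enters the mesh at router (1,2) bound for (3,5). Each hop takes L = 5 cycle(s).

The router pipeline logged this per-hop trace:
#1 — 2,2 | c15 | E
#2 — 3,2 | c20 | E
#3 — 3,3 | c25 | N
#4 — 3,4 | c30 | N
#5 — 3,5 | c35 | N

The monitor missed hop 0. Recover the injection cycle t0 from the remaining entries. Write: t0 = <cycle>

At hop 1 the cycle is 15; in general cyc_k = t0 + kL.
t0 = cyc[1] − L = 15 − 5 = 10.

t0 = 10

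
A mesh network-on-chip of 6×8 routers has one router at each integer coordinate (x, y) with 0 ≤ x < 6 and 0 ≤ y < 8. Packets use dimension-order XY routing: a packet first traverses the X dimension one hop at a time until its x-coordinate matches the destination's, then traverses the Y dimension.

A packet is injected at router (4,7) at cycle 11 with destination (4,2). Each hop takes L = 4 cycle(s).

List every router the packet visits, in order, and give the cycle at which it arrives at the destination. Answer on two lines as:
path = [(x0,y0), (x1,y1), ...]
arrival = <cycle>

[0] x=4 y=7 t=11
[1] x=4 y=6 t=15 →S
[2] x=4 y=5 t=19 →S
[3] x=4 y=4 t=23 →S
[4] x=4 y=3 t=27 →S
[5] x=4 y=2 t=31 →S

path = [(4,7), (4,6), (4,5), (4,4), (4,3), (4,2)]
arrival = 31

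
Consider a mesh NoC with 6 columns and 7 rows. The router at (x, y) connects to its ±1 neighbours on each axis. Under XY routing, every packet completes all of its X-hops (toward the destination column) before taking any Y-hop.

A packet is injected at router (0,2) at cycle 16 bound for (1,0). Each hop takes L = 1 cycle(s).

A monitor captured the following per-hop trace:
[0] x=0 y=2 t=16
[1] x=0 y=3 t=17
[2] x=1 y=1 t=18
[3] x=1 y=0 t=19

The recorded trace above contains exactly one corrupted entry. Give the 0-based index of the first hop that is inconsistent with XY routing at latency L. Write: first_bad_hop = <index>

first_bad_hop = 1

check 1→ d=(0,1) cyc+1: BAD: Y-move but x=0≠1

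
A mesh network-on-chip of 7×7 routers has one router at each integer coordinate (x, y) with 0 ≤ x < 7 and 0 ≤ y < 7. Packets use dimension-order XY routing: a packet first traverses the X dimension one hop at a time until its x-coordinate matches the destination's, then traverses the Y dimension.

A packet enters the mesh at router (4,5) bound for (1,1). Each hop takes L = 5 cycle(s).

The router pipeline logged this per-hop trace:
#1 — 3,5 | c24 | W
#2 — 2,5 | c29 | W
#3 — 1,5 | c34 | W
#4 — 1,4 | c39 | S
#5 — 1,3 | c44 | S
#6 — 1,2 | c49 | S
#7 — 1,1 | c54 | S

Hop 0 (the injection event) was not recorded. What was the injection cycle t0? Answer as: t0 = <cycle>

t0 = 19

The first recorded entry is hop 1 at cycle 24.
Therefore t0 = 24 − L = 19.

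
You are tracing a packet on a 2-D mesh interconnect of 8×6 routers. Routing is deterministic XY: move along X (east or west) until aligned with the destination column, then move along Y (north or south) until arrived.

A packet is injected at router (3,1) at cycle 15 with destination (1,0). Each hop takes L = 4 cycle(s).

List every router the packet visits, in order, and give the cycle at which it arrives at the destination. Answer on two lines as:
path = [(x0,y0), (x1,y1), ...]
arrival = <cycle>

t=15: at (3,1)
t=19: at (2,1) after W
t=23: at (1,1) after W
t=27: at (1,0) after S

path = [(3,1), (2,1), (1,1), (1,0)]
arrival = 27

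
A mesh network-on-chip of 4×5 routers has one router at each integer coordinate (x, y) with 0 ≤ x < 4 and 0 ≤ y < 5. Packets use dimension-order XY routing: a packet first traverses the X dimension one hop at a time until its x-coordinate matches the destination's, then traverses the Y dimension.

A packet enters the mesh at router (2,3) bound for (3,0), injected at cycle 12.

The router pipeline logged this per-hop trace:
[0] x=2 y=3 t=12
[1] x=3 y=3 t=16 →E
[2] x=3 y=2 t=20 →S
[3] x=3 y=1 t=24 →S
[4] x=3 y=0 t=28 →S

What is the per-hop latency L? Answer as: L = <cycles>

L = 4

Δcyc across hop 0→1: 16 − 12 = 4.
Per-hop latency L = Δcyc = 4.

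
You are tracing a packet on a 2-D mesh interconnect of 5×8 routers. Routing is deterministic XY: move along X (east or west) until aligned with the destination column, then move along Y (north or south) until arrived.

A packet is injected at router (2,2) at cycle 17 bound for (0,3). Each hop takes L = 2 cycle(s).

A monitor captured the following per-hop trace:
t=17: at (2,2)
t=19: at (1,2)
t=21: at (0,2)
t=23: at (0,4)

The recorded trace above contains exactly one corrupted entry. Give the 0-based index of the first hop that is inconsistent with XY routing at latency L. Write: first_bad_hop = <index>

hop 1: step (-1,+0), +2 cyc — ok
hop 2: step (-1,+0), +2 cyc — ok
hop 3: step (+0,+2), +2 cyc — BAD: non-unit step

first_bad_hop = 3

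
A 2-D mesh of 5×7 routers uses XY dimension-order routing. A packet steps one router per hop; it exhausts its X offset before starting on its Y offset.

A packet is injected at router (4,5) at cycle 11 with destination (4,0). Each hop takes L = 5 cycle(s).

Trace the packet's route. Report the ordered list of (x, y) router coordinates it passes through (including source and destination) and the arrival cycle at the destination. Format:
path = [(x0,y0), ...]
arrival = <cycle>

t=11: at (4,5)
t=16: at (4,4) after S
t=21: at (4,3) after S
t=26: at (4,2) after S
t=31: at (4,1) after S
t=36: at (4,0) after S

path = [(4,5), (4,4), (4,3), (4,2), (4,1), (4,0)]
arrival = 36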